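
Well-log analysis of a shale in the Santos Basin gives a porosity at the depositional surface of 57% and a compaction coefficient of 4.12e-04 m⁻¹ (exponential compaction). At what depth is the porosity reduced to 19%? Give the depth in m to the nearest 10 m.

Working in km (1 km = 1000 m; k in km⁻¹ = k in m⁻¹ × 1000):
Invert Athy's law: Z = ln(phi₀/phi) / k
Z = ln(0.57/0.19) / 0.412 = ln(3) / 0.412 = 1.0986 / 0.412 = 2.667 km

2670 m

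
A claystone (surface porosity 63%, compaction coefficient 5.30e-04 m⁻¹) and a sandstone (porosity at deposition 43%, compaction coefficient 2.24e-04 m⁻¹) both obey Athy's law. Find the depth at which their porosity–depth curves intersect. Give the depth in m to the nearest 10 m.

Working in km (1 km = 1000 m; c in km⁻¹ = c in m⁻¹ × 1000):
Set n₀ₐ e^(−cₐz) = n₀ᵦ e^(−cᵦz) ⇒ ln(n₀ₐ/n₀ᵦ) = (cₐ − cᵦ)·z
z = ln(0.63/0.43) / (0.53 − 0.224) = 0.3819 / 0.306 = 1.248 km

1250 m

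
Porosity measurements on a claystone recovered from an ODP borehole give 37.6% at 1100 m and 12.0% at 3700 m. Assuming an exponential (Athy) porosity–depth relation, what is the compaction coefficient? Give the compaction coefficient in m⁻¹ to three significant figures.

0.000439 m⁻¹

Working in km (1 km = 1000 m; c in km⁻¹ = c in m⁻¹ × 1000):
Athy: φ(z) = φ₀ e^(−cz) ⇒ φ₁/φ₂ = e^{c(z₂−z₁)} ⇒ c = ln(φ₁/φ₂)/(z₂−z₁)
c = ln(0.376/0.12) / (3.7 − 1.1) = ln(3.133) / 2.6 = 1.1421 / 2.6 = 0.4393 km⁻¹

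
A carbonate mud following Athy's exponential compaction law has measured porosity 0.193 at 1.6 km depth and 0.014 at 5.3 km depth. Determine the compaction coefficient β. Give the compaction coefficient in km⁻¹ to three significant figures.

0.709 km⁻¹

Athy: φ(Z) = φ₀ e^(−βZ) ⇒ φ₁/φ₂ = e^{β(Z₂−Z₁)} ⇒ β = ln(φ₁/φ₂)/(Z₂−Z₁)
β = ln(0.193/0.014) / (5.3 − 1.6) = ln(13.79) / 3.7 = 2.6236 / 3.7 = 0.7091 km⁻¹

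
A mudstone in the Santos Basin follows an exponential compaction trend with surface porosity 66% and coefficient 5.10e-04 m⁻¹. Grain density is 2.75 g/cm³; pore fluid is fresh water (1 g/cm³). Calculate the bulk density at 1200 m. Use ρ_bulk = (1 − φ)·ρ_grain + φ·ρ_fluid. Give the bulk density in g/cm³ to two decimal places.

Working in km (1 km = 1000 m; β in km⁻¹ = β in m⁻¹ × 1000):
Porosity at depth: phi = 0.66·exp(−0.51×1.2) = 0.66×0.5423 = 0.3579
Bulk density: ρ_b = (1−phi)ρ_g + phi·ρ_f = 0.6421×2.75 + 0.3579×1
       = 1.766 + 0.358 = 2.124 g/cm³

2.12 g/cm³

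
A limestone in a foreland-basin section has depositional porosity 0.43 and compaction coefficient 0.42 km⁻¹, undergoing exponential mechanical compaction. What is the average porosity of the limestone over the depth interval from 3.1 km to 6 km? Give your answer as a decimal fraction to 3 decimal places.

⟨phi⟩ = (1/(d₂−d₁)) ∫ phi₀ e^(−βd) dd = phi₀·(e^(−β·d₁) − e^(−β·d₂)) / (β·(d₂−d₁))
e^(−0.42×3.1) = 0.2720; e^(−0.42×6) = 0.0805
⟨phi⟩ = 0.43 × (0.2720 − 0.0805) / (0.42 × 2.9) = 0.43 × 0.1572 = 0.0676

0.068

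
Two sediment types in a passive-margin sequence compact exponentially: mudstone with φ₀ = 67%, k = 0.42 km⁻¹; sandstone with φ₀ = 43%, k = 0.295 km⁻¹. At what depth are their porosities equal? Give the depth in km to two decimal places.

3.55 km

Set φ₀ₐ e^(−kₐz) = φ₀ᵦ e^(−kᵦz) ⇒ ln(φ₀ₐ/φ₀ᵦ) = (kₐ − kᵦ)·z
z = ln(0.67/0.43) / (0.42 − 0.295) = 0.4435 / 0.125 = 3.548 km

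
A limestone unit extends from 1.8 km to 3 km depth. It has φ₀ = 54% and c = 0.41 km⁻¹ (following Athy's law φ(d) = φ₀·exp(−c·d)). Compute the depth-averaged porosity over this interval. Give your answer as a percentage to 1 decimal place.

⟨φ⟩ = (1/(d₂−d₁)) ∫ φ₀ e^(−cd) dd = φ₀·(e^(−c·d₁) − e^(−c·d₂)) / (c·(d₂−d₁))
e^(−0.41×1.8) = 0.4781; e^(−0.41×3) = 0.2923
⟨φ⟩ = 0.54 × (0.4781 − 0.2923) / (0.41 × 1.2) = 0.54 × 0.3776 = 0.2039

20.4%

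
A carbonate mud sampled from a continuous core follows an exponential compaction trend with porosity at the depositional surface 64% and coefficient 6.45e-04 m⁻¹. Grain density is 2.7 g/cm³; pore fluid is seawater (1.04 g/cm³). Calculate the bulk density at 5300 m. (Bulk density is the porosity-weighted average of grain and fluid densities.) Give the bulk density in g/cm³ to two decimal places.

Working in km (1 km = 1000 m; k in km⁻¹ = k in m⁻¹ × 1000):
Porosity at depth: phi = 0.64·exp(−0.645×5.3) = 0.64×0.0328 = 0.0210
Bulk density: ρ_b = (1−phi)ρ_g + phi·ρ_f = 0.9790×2.7 + 0.0210×1.04
       = 2.643 + 0.022 = 2.665 g/cm³

2.67 g/cm³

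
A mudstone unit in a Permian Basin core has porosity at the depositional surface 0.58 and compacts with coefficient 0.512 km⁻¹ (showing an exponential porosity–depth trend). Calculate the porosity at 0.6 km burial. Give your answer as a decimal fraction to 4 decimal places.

0.4266

φ = φ₀·exp(−β·z) = 0.58 × exp(−0.512 × 0.6) = 0.58 × exp(−0.3072)
  = 0.58 × 0.7355 = 0.4266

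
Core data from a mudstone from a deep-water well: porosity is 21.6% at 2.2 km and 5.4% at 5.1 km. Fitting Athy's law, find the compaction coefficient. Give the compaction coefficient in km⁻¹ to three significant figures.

0.478 km⁻¹

Athy: n(z) = n₀ e^(−cz) ⇒ n₁/n₂ = e^{c(z₂−z₁)} ⇒ c = ln(n₁/n₂)/(z₂−z₁)
c = ln(0.216/0.054) / (5.1 − 2.2) = ln(4) / 2.9 = 1.3863 / 2.9 = 0.478 km⁻¹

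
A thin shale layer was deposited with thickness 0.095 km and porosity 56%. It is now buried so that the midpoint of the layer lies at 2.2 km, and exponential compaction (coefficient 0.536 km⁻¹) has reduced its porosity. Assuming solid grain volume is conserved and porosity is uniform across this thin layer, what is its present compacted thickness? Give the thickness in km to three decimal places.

Porosity at 2.2 km: φ = 0.56·exp(−0.536×2.2) = 0.1722
Solid-volume conservation: h(1−φ) = h₀(1−φ₀) ⇒ h = h₀·(1−φ₀)/(1−φ)
h = 0.095 × (1 − 0.56)/(1 − 0.1722) = 0.095 × 0.5315 = 0.0505 km

0.050 km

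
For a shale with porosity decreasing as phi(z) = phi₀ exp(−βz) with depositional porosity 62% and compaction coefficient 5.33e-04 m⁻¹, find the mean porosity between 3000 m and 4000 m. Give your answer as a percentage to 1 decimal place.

9.7%

Working in km (1 km = 1000 m; β in km⁻¹ = β in m⁻¹ × 1000):
⟨phi⟩ = (1/(z₂−z₁)) ∫ phi₀ e^(−βz) dz = phi₀·(e^(−β·z₁) − e^(−β·z₂)) / (β·(z₂−z₁))
e^(−0.533×3) = 0.2021; e^(−0.533×4) = 0.1186
⟨phi⟩ = 0.62 × (0.2021 − 0.1186) / (0.533 × 1) = 0.62 × 0.1567 = 0.0971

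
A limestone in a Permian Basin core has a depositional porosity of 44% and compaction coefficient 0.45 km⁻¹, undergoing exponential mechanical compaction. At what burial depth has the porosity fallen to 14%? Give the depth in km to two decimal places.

Invert Athy's law: z = ln(φ₀/φ) / c
z = ln(0.44/0.14) / 0.45 = ln(3.143) / 0.45 = 1.1451 / 0.45 = 2.545 km

2.54 km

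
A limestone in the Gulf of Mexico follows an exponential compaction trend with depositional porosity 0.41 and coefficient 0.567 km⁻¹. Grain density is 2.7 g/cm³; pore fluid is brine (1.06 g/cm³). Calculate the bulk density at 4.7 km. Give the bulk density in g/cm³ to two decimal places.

Porosity at depth: n = 0.41·exp(−0.567×4.7) = 0.41×0.0696 = 0.0285
Bulk density: ρ_b = (1−n)ρ_g + n·ρ_f = 0.9715×2.7 + 0.0285×1.06
       = 2.623 + 0.030 = 2.653 g/cm³

2.65 g/cm³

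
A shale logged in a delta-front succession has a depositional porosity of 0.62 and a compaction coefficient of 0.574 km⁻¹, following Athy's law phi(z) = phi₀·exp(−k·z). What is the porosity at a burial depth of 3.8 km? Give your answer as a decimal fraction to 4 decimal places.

phi = phi₀·exp(−k·z) = 0.62 × exp(−0.574 × 3.8) = 0.62 × exp(−2.181)
  = 0.62 × 0.1129 = 0.0700

0.0700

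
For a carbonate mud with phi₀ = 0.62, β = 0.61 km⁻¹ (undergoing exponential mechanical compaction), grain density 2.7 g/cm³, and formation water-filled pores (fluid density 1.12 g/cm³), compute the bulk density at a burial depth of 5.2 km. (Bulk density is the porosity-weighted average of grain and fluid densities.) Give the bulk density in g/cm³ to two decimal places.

2.66 g/cm³

Porosity at depth: phi = 0.62·exp(−0.61×5.2) = 0.62×0.0419 = 0.0260
Bulk density: ρ_b = (1−phi)ρ_g + phi·ρ_f = 0.9740×2.7 + 0.0260×1.12
       = 2.630 + 0.029 = 2.659 g/cm³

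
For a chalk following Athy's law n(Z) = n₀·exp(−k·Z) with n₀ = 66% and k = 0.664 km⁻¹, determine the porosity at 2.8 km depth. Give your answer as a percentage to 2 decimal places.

n = n₀·exp(−k·Z) = 0.66 × exp(−0.664 × 2.8) = 0.66 × exp(−1.859)
  = 0.66 × 0.1558 = 0.1028

10.28%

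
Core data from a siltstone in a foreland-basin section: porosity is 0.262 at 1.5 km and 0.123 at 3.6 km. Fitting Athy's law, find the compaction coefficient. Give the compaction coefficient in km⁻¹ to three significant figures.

Athy: n(d) = n₀ e^(−βd) ⇒ n₁/n₂ = e^{β(d₂−d₁)} ⇒ β = ln(n₁/n₂)/(d₂−d₁)
β = ln(0.262/0.123) / (3.6 − 1.5) = ln(2.13) / 2.1 = 0.7562 / 2.1 = 0.3601 km⁻¹

0.360 km⁻¹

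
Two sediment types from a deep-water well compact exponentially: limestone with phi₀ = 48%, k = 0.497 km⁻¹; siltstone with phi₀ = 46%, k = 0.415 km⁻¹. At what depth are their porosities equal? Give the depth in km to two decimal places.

0.52 km

Set phi₀ₐ e^(−kₐZ) = phi₀ᵦ e^(−kᵦZ) ⇒ ln(phi₀ₐ/phi₀ᵦ) = (kₐ − kᵦ)·Z
Z = ln(0.48/0.46) / (0.497 − 0.415) = 0.0426 / 0.082 = 0.519 km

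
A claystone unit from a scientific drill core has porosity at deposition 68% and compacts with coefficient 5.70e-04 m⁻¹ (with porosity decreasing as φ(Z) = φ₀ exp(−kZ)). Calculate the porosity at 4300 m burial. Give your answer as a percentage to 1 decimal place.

5.9%

Working in km (1 km = 1000 m; k in km⁻¹ = k in m⁻¹ × 1000):
φ = φ₀·exp(−k·Z) = 0.68 × exp(−0.57 × 4.3) = 0.68 × exp(−2.451)
  = 0.68 × 0.0862 = 0.0586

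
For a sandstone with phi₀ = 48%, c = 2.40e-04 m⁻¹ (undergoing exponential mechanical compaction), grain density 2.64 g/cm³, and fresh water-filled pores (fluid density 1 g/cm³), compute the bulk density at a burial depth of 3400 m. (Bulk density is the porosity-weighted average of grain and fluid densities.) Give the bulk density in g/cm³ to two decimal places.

2.29 g/cm³

Working in km (1 km = 1000 m; c in km⁻¹ = c in m⁻¹ × 1000):
Porosity at depth: phi = 0.48·exp(−0.24×3.4) = 0.48×0.4422 = 0.2123
Bulk density: ρ_b = (1−phi)ρ_g + phi·ρ_f = 0.7877×2.64 + 0.2123×1
       = 2.080 + 0.212 = 2.292 g/cm³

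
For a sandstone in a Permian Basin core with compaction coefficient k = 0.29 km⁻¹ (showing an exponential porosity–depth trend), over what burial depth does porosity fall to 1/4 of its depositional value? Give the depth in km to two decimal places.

n/n₀ = 1/4 ⇒ exp(−k·Z) = 1/4 ⇒ Z = ln(4) / k
Z = 1.3863 / 0.29 = 4.780 km

4.78 km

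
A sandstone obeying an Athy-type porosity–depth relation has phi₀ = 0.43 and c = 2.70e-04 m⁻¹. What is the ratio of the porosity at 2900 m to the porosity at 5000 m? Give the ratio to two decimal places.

1.76

Working in km (1 km = 1000 m; c in km⁻¹ = c in m⁻¹ × 1000):
phi(d₁)/phi(d₂) = e^(−c·d₁)/e^(−c·d₂) = e^{c(d₂−d₁)}
= exp(0.27 × 2.1) = exp(0.567) = 1.7630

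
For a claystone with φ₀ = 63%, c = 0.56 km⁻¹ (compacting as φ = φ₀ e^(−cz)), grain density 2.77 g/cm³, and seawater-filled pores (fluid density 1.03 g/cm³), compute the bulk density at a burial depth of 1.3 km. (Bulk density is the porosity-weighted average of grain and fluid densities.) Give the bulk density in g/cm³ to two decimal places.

Porosity at depth: φ = 0.63·exp(−0.56×1.3) = 0.63×0.4829 = 0.3042
Bulk density: ρ_b = (1−φ)ρ_g + φ·ρ_f = 0.6958×2.77 + 0.3042×1.03
       = 1.927 + 0.313 = 2.241 g/cm³

2.24 g/cm³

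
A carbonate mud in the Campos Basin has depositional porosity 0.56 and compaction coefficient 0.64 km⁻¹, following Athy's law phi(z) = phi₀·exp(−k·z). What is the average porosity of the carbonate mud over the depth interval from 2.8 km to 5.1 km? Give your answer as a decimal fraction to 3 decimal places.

⟨phi⟩ = (1/(z₂−z₁)) ∫ phi₀ e^(−kz) dz = phi₀·(e^(−k·z₁) − e^(−k·z₂)) / (k·(z₂−z₁))
e^(−0.64×2.8) = 0.1666; e^(−0.64×5.1) = 0.0382
⟨phi⟩ = 0.56 × (0.1666 − 0.0382) / (0.64 × 2.3) = 0.56 × 0.0872 = 0.0488

0.049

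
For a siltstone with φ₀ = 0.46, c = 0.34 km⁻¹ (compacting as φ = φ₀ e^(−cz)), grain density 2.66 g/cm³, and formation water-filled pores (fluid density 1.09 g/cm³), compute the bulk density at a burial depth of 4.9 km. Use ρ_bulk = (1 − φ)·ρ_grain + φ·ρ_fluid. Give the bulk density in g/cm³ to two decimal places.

2.52 g/cm³

Porosity at depth: φ = 0.46·exp(−0.34×4.9) = 0.46×0.1890 = 0.0869
Bulk density: ρ_b = (1−φ)ρ_g + φ·ρ_f = 0.9131×2.66 + 0.0869×1.09
       = 2.429 + 0.095 = 2.524 g/cm³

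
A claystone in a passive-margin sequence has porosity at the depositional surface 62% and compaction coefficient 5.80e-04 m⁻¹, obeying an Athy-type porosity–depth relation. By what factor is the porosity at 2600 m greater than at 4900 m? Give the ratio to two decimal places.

Working in km (1 km = 1000 m; β in km⁻¹ = β in m⁻¹ × 1000):
n(d₁)/n(d₂) = e^(−β·d₁)/e^(−β·d₂) = e^{β(d₂−d₁)}
= exp(0.58 × 2.3) = exp(1.334) = 3.7962

3.80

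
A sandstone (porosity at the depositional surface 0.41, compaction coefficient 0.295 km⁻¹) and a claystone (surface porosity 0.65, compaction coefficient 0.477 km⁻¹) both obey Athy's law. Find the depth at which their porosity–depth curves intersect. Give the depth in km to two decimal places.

2.53 km

Set φ₀ₐ e^(−cₐZ) = φ₀ᵦ e^(−cᵦZ) ⇒ ln(φ₀ₐ/φ₀ᵦ) = (cₐ − cᵦ)·Z
Z = ln(0.41/0.65) / (0.295 − 0.477) = -0.4608 / -0.182 = 2.532 km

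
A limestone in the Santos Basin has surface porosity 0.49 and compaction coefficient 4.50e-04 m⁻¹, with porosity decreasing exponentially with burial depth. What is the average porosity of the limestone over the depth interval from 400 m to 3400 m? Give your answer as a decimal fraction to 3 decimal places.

0.225

Working in km (1 km = 1000 m; β in km⁻¹ = β in m⁻¹ × 1000):
⟨n⟩ = (1/(Z₂−Z₁)) ∫ n₀ e^(−βZ) dZ = n₀·(e^(−β·Z₁) − e^(−β·Z₂)) / (β·(Z₂−Z₁))
e^(−0.45×0.4) = 0.8353; e^(−0.45×3.4) = 0.2165
⟨n⟩ = 0.49 × (0.8353 − 0.2165) / (0.45 × 3) = 0.49 × 0.4583 = 0.2246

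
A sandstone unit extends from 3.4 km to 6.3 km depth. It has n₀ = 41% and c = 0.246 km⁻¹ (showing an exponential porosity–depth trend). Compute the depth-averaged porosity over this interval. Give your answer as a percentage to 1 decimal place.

12.7%

⟨n⟩ = (1/(z₂−z₁)) ∫ n₀ e^(−cz) dz = n₀·(e^(−c·z₁) − e^(−c·z₂)) / (c·(z₂−z₁))
e^(−0.246×3.4) = 0.4333; e^(−0.246×6.3) = 0.2123
⟨n⟩ = 0.41 × (0.4333 − 0.2123) / (0.246 × 2.9) = 0.41 × 0.3098 = 0.1270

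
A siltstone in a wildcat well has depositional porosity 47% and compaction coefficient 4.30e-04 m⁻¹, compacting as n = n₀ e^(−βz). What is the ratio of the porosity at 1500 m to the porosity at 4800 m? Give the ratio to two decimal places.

4.13

Working in km (1 km = 1000 m; β in km⁻¹ = β in m⁻¹ × 1000):
n(z₁)/n(z₂) = e^(−β·z₁)/e^(−β·z₂) = e^{β(z₂−z₁)}
= exp(0.43 × 3.3) = exp(1.419) = 4.1330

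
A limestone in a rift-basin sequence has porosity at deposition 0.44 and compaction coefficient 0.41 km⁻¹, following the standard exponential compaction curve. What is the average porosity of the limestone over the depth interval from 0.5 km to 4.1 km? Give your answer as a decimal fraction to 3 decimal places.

0.187

⟨phi⟩ = (1/(z₂−z₁)) ∫ phi₀ e^(−kz) dz = phi₀·(e^(−k·z₁) − e^(−k·z₂)) / (k·(z₂−z₁))
e^(−0.41×0.5) = 0.8146; e^(−0.41×4.1) = 0.1862
⟨phi⟩ = 0.44 × (0.8146 − 0.1862) / (0.41 × 3.6) = 0.44 × 0.4258 = 0.1873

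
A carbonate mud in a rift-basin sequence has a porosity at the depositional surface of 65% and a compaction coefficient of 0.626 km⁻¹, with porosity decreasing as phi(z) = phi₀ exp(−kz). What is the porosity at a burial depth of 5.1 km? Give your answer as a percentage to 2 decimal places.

2.67%

phi = phi₀·exp(−k·z) = 0.65 × exp(−0.626 × 5.1) = 0.65 × exp(−3.193)
  = 0.65 × 0.0411 = 0.0267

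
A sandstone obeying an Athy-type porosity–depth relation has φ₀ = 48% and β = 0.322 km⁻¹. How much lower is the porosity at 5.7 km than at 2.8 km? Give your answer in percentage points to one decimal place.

11.8 percentage points

φ(2.8) = 0.48·e^(−0.322×2.8) = 0.1948
φ(5.7) = 0.48·e^(−0.322×5.7) = 0.0766
Δφ = 0.1948 − 0.0766 = 0.1183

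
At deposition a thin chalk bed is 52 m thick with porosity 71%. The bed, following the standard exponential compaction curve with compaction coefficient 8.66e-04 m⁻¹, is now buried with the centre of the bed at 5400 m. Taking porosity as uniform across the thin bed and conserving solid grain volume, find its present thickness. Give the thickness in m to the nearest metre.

15 m

Working in km (1 km = 1000 m; c in km⁻¹ = c in m⁻¹ × 1000):
Porosity at 5.4 km: φ = 0.71·exp(−0.866×5.4) = 0.0066
Solid-volume conservation: h(1−φ) = h₀(1−φ₀) ⇒ h = h₀·(1−φ₀)/(1−φ)
h = 0.052 × (1 − 0.71)/(1 − 0.0066) = 0.052 × 0.2919 = 0.0152 km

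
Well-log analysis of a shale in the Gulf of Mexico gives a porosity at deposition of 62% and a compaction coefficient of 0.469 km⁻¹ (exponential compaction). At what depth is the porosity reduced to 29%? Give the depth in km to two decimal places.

Invert Athy's law: z = ln(n₀/n) / c
z = ln(0.62/0.29) / 0.469 = ln(2.138) / 0.469 = 0.7598 / 0.469 = 1.620 km

1.62 km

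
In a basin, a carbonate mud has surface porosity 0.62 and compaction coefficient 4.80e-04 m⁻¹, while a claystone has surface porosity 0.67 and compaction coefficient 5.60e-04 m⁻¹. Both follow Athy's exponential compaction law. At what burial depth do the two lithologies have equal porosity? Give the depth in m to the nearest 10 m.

970 m

Working in km (1 km = 1000 m; c in km⁻¹ = c in m⁻¹ × 1000):
Set n₀ₐ e^(−cₐd) = n₀ᵦ e^(−cᵦd) ⇒ ln(n₀ₐ/n₀ᵦ) = (cₐ − cᵦ)·d
d = ln(0.62/0.67) / (0.48 − 0.56) = -0.0776 / -0.08 = 0.969 km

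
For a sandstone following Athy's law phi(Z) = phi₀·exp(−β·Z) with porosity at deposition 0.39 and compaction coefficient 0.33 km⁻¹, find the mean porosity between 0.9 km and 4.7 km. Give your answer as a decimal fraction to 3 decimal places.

⟨phi⟩ = (1/(Z₂−Z₁)) ∫ phi₀ e^(−βZ) dZ = phi₀·(e^(−β·Z₁) − e^(−β·Z₂)) / (β·(Z₂−Z₁))
e^(−0.33×0.9) = 0.7430; e^(−0.33×4.7) = 0.2120
⟨phi⟩ = 0.39 × (0.7430 − 0.2120) / (0.33 × 3.8) = 0.39 × 0.4235 = 0.1651

0.165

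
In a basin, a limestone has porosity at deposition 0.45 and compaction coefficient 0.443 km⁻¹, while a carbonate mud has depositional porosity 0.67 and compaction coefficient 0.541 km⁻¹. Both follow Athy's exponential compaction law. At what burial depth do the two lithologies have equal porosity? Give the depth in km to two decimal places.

4.06 km

Set phi₀ₐ e^(−βₐZ) = phi₀ᵦ e^(−βᵦZ) ⇒ ln(phi₀ₐ/phi₀ᵦ) = (βₐ − βᵦ)·Z
Z = ln(0.45/0.67) / (0.443 − 0.541) = -0.3980 / -0.098 = 4.062 km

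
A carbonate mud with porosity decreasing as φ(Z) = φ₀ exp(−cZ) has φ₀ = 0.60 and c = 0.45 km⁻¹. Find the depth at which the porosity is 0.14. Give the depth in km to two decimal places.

Invert Athy's law: Z = ln(φ₀/φ) / c
Z = ln(0.6/0.14) / 0.45 = ln(4.286) / 0.45 = 1.4553 / 0.45 = 3.234 km

3.23 km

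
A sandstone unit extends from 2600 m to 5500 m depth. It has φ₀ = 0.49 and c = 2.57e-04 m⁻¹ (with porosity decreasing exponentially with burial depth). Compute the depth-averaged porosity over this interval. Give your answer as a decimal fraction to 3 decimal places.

Working in km (1 km = 1000 m; c in km⁻¹ = c in m⁻¹ × 1000):
⟨φ⟩ = (1/(Z₂−Z₁)) ∫ φ₀ e^(−cZ) dZ = φ₀·(e^(−c·Z₁) − e^(−c·Z₂)) / (c·(Z₂−Z₁))
e^(−0.257×2.6) = 0.5126; e^(−0.257×5.5) = 0.2433
⟨φ⟩ = 0.49 × (0.5126 − 0.2433) / (0.257 × 2.9) = 0.49 × 0.3614 = 0.1771

0.177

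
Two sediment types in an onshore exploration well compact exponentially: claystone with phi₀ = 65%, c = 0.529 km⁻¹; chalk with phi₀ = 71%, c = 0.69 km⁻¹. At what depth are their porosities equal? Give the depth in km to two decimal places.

Set phi₀ₐ e^(−cₐd) = phi₀ᵦ e^(−cᵦd) ⇒ ln(phi₀ₐ/phi₀ᵦ) = (cₐ − cᵦ)·d
d = ln(0.65/0.71) / (0.529 − 0.69) = -0.0883 / -0.161 = 0.548 km

0.55 km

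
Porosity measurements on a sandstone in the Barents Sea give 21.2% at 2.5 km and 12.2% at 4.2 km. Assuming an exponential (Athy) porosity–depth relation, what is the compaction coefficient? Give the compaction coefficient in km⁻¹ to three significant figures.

Athy: n(Z) = n₀ e^(−kZ) ⇒ n₁/n₂ = e^{k(Z₂−Z₁)} ⇒ k = ln(n₁/n₂)/(Z₂−Z₁)
k = ln(0.212/0.122) / (4.2 − 2.5) = ln(1.738) / 1.7 = 0.5526 / 1.7 = 0.325 km⁻¹

0.325 km⁻¹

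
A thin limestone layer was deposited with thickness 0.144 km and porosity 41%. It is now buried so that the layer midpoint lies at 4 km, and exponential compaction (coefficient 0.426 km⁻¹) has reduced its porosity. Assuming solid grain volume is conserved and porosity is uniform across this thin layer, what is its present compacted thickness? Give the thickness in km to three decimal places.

Porosity at 4 km: phi = 0.41·exp(−0.426×4) = 0.0746
Solid-volume conservation: h(1−phi) = h₀(1−phi₀) ⇒ h = h₀·(1−phi₀)/(1−phi)
h = 0.144 × (1 − 0.41)/(1 − 0.0746) = 0.144 × 0.6376 = 0.0918 km

0.092 km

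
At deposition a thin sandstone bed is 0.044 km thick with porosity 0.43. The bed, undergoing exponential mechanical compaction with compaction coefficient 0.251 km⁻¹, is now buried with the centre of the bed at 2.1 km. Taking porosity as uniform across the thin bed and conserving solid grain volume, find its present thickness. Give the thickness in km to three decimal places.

Porosity at 2.1 km: phi = 0.43·exp(−0.251×2.1) = 0.2538
Solid-volume conservation: h(1−phi) = h₀(1−phi₀) ⇒ h = h₀·(1−phi₀)/(1−phi)
h = 0.044 × (1 − 0.43)/(1 − 0.2538) = 0.044 × 0.7639 = 0.0336 km

0.034 km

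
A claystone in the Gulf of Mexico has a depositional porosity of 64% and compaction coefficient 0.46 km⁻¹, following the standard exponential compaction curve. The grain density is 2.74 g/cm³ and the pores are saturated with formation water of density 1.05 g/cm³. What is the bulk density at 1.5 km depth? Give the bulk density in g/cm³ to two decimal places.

2.20 g/cm³

Porosity at depth: φ = 0.64·exp(−0.46×1.5) = 0.64×0.5016 = 0.3210
Bulk density: ρ_b = (1−φ)ρ_g + φ·ρ_f = 0.6790×2.74 + 0.3210×1.05
       = 1.860 + 0.337 = 2.197 g/cm³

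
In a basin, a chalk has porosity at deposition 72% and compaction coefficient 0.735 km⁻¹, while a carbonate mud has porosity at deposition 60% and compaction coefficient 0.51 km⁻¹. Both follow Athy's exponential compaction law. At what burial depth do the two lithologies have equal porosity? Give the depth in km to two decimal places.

Set phi₀ₐ e^(−βₐd) = phi₀ᵦ e^(−βᵦd) ⇒ ln(phi₀ₐ/phi₀ᵦ) = (βₐ − βᵦ)·d
d = ln(0.72/0.6) / (0.735 − 0.51) = 0.1823 / 0.225 = 0.810 km

0.81 km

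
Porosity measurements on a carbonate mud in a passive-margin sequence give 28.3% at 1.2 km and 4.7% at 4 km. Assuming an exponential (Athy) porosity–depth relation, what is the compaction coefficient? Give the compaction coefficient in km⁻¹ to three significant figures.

0.641 km⁻¹

Athy: phi(d) = phi₀ e^(−cd) ⇒ phi₁/phi₂ = e^{c(d₂−d₁)} ⇒ c = ln(phi₁/phi₂)/(d₂−d₁)
c = ln(0.283/0.047) / (4 − 1.2) = ln(6.021) / 2.8 = 1.7953 / 2.8 = 0.6412 km⁻¹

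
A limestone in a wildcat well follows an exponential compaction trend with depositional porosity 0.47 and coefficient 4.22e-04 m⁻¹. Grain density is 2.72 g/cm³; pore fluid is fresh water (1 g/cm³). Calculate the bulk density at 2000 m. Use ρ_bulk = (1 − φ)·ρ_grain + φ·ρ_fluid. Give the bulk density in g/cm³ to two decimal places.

Working in km (1 km = 1000 m; k in km⁻¹ = k in m⁻¹ × 1000):
Porosity at depth: n = 0.47·exp(−0.422×2) = 0.47×0.4300 = 0.2021
Bulk density: ρ_b = (1−n)ρ_g + n·ρ_f = 0.7979×2.72 + 0.2021×1
       = 2.170 + 0.202 = 2.372 g/cm³

2.37 g/cm³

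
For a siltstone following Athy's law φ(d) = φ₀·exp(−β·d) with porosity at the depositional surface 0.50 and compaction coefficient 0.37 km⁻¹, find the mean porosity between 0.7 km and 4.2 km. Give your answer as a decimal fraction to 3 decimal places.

⟨φ⟩ = (1/(d₂−d₁)) ∫ φ₀ e^(−βd) dd = φ₀·(e^(−β·d₁) − e^(−β·d₂)) / (β·(d₂−d₁))
e^(−0.37×0.7) = 0.7718; e^(−0.37×4.2) = 0.2114
⟨φ⟩ = 0.5 × (0.7718 − 0.2114) / (0.37 × 3.5) = 0.5 × 0.4328 = 0.2164

0.216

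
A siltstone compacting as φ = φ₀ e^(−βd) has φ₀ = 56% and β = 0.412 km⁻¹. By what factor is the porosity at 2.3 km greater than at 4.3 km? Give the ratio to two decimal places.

2.28

φ(d₁)/φ(d₂) = e^(−β·d₁)/e^(−β·d₂) = e^{β(d₂−d₁)}
= exp(0.412 × 2) = exp(0.824) = 2.2796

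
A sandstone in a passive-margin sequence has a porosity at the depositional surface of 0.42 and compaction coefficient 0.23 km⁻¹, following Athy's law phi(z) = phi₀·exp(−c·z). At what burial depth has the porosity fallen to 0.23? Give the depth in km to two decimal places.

2.62 km

Invert Athy's law: z = ln(phi₀/phi) / c
z = ln(0.42/0.23) / 0.23 = ln(1.826) / 0.23 = 0.6022 / 0.23 = 2.618 km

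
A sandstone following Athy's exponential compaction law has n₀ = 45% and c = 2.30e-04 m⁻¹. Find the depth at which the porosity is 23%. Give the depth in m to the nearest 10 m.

Working in km (1 km = 1000 m; c in km⁻¹ = c in m⁻¹ × 1000):
Invert Athy's law: z = ln(n₀/n) / c
z = ln(0.45/0.23) / 0.23 = ln(1.957) / 0.23 = 0.6712 / 0.23 = 2.918 km

2920 m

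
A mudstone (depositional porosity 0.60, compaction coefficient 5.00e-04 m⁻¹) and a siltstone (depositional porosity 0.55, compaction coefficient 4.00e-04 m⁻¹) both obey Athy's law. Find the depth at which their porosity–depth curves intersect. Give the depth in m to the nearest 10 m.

870 m

Working in km (1 km = 1000 m; β in km⁻¹ = β in m⁻¹ × 1000):
Set φ₀ₐ e^(−βₐz) = φ₀ᵦ e^(−βᵦz) ⇒ ln(φ₀ₐ/φ₀ᵦ) = (βₐ − βᵦ)·z
z = ln(0.6/0.55) / (0.5 − 0.4) = 0.0870 / 0.1 = 0.870 km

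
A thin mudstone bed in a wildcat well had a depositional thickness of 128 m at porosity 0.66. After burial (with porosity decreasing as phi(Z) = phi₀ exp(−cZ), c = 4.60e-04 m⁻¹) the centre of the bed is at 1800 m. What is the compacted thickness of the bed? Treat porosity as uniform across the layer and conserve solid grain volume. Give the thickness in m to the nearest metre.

Working in km (1 km = 1000 m; c in km⁻¹ = c in m⁻¹ × 1000):
Porosity at 1.8 km: phi = 0.66·exp(−0.46×1.8) = 0.2884
Solid-volume conservation: h(1−phi) = h₀(1−phi₀) ⇒ h = h₀·(1−phi₀)/(1−phi)
h = 0.128 × (1 − 0.66)/(1 − 0.2884) = 0.128 × 0.4778 = 0.0612 km

61 m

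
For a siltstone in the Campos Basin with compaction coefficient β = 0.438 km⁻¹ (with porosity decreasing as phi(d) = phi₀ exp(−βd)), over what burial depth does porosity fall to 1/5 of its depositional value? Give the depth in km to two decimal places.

3.67 km

phi/phi₀ = 1/5 ⇒ exp(−β·d) = 1/5 ⇒ d = ln(5) / β
d = 1.6094 / 0.438 = 3.675 km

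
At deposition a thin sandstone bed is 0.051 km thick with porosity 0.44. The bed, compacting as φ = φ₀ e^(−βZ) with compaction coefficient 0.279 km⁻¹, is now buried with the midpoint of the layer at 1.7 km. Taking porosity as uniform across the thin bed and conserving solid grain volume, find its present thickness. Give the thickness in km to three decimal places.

0.039 km

Porosity at 1.7 km: φ = 0.44·exp(−0.279×1.7) = 0.2738
Solid-volume conservation: h(1−φ) = h₀(1−φ₀) ⇒ h = h₀·(1−φ₀)/(1−φ)
h = 0.051 × (1 − 0.44)/(1 − 0.2738) = 0.051 × 0.7712 = 0.0393 km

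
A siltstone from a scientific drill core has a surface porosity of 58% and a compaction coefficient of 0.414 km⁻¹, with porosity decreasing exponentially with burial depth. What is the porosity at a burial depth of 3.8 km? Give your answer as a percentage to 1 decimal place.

n = n₀·exp(−k·d) = 0.58 × exp(−0.414 × 3.8) = 0.58 × exp(−1.573)
  = 0.58 × 0.2074 = 0.1203

12.0%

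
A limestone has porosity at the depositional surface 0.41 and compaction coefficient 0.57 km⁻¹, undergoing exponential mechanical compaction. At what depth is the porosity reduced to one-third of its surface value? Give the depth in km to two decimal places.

phi/phi₀ = 1/3 ⇒ exp(−c·Z) = 1/3 ⇒ Z = ln(3) / c
Z = 1.0986 / 0.57 = 1.927 km

1.93 km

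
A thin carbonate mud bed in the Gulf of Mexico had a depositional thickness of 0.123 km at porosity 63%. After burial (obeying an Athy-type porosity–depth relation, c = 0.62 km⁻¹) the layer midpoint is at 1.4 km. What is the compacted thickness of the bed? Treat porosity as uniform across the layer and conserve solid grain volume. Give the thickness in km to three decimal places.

0.062 km

Porosity at 1.4 km: n = 0.63·exp(−0.62×1.4) = 0.2645
Solid-volume conservation: h(1−n) = h₀(1−n₀) ⇒ h = h₀·(1−n₀)/(1−n)
h = 0.123 × (1 − 0.63)/(1 − 0.2645) = 0.123 × 0.5030 = 0.0619 km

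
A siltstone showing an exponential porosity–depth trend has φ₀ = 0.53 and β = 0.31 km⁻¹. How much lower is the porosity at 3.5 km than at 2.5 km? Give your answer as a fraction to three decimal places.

0.065

φ(2.5) = 0.53·e^(−0.31×2.5) = 0.2442
φ(3.5) = 0.53·e^(−0.31×3.5) = 0.1791
Δφ = 0.2442 − 0.1791 = 0.0651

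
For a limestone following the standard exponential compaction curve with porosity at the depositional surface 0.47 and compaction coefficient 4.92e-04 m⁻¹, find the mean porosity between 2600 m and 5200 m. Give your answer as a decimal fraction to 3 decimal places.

Working in km (1 km = 1000 m; k in km⁻¹ = k in m⁻¹ × 1000):
⟨phi⟩ = (1/(z₂−z₁)) ∫ phi₀ e^(−kz) dz = phi₀·(e^(−k·z₁) − e^(−k·z₂)) / (k·(z₂−z₁))
e^(−0.492×2.6) = 0.2783; e^(−0.492×5.2) = 0.0774
⟨phi⟩ = 0.47 × (0.2783 − 0.0774) / (0.492 × 2.6) = 0.47 × 0.1570 = 0.0738

0.074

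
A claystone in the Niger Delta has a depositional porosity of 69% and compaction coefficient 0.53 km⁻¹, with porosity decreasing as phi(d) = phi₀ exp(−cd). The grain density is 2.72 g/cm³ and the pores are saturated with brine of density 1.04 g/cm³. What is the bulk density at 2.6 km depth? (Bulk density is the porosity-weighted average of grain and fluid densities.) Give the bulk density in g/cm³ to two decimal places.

Porosity at depth: phi = 0.69·exp(−0.53×2.6) = 0.69×0.2521 = 0.1739
Bulk density: ρ_b = (1−phi)ρ_g + phi·ρ_f = 0.8261×2.72 + 0.1739×1.04
       = 2.247 + 0.181 = 2.428 g/cm³

2.43 g/cm³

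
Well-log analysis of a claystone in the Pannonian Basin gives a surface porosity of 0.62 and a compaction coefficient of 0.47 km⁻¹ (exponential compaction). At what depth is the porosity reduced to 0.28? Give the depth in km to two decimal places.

Invert Athy's law: z = ln(n₀/n) / β
z = ln(0.62/0.28) / 0.47 = ln(2.214) / 0.47 = 0.7949 / 0.47 = 1.691 km

1.69 km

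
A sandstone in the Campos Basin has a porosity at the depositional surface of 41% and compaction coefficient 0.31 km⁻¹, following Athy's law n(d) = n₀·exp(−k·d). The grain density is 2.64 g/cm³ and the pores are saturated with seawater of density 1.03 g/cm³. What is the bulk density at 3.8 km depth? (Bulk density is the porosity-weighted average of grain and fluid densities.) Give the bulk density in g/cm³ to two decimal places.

2.44 g/cm³

Porosity at depth: n = 0.41·exp(−0.31×3.8) = 0.41×0.3079 = 0.1262
Bulk density: ρ_b = (1−n)ρ_g + n·ρ_f = 0.8738×2.64 + 0.1262×1.03
       = 2.307 + 0.130 = 2.437 g/cm³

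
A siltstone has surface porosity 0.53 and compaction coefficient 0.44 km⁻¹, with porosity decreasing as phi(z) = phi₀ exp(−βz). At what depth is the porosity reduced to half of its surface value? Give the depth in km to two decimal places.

phi/phi₀ = 1/2 ⇒ exp(−β·z) = 1/2 ⇒ z = ln(2) / β
z = 0.6931 / 0.44 = 1.575 km

1.58 km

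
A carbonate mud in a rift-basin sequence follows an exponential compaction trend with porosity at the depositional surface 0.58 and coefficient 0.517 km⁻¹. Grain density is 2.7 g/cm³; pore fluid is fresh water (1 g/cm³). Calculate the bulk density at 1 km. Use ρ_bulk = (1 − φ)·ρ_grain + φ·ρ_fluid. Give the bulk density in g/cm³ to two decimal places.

Porosity at depth: φ = 0.58·exp(−0.517×1) = 0.58×0.5963 = 0.3459
Bulk density: ρ_b = (1−φ)ρ_g + φ·ρ_f = 0.6541×2.7 + 0.3459×1
       = 1.766 + 0.346 = 2.112 g/cm³

2.11 g/cm³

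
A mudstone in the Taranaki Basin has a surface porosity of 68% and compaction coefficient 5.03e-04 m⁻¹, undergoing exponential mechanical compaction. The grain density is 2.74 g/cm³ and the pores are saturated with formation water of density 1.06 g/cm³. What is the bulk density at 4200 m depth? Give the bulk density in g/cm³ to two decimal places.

2.60 g/cm³

Working in km (1 km = 1000 m; β in km⁻¹ = β in m⁻¹ × 1000):
Porosity at depth: φ = 0.68·exp(−0.503×4.2) = 0.68×0.1209 = 0.0822
Bulk density: ρ_b = (1−φ)ρ_g + φ·ρ_f = 0.9178×2.74 + 0.0822×1.06
       = 2.515 + 0.087 = 2.602 g/cm³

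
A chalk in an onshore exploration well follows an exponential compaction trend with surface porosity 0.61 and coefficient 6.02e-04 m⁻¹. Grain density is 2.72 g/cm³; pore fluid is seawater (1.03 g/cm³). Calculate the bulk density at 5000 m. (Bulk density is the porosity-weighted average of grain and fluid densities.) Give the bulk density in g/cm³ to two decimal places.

Working in km (1 km = 1000 m; c in km⁻¹ = c in m⁻¹ × 1000):
Porosity at depth: n = 0.61·exp(−0.602×5) = 0.61×0.0493 = 0.0301
Bulk density: ρ_b = (1−n)ρ_g + n·ρ_f = 0.9699×2.72 + 0.0301×1.03
       = 2.638 + 0.031 = 2.669 g/cm³

2.67 g/cm³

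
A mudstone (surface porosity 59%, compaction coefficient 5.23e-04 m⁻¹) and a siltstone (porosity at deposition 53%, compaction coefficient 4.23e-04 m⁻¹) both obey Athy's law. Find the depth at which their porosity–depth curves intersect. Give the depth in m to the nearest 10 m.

1070 m

Working in km (1 km = 1000 m; β in km⁻¹ = β in m⁻¹ × 1000):
Set n₀ₐ e^(−βₐz) = n₀ᵦ e^(−βᵦz) ⇒ ln(n₀ₐ/n₀ᵦ) = (βₐ − βᵦ)·z
z = ln(0.59/0.53) / (0.523 − 0.423) = 0.1072 / 0.1 = 1.072 km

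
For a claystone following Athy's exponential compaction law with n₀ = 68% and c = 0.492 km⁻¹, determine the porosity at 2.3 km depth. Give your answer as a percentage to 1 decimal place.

n = n₀·exp(−c·d) = 0.68 × exp(−0.492 × 2.3) = 0.68 × exp(−1.132)
  = 0.68 × 0.3225 = 0.2193

21.9%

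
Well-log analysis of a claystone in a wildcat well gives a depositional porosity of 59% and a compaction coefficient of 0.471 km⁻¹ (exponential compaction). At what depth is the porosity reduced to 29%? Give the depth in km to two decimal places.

1.51 km

Invert Athy's law: d = ln(phi₀/phi) / c
d = ln(0.59/0.29) / 0.471 = ln(2.034) / 0.471 = 0.7102 / 0.471 = 1.508 km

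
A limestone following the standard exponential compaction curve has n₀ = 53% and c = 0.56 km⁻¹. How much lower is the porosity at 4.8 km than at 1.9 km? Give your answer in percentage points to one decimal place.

14.7 percentage points

n(1.9) = 0.53·e^(−0.56×1.9) = 0.1829
n(4.8) = 0.53·e^(−0.56×4.8) = 0.0360
Δn = 0.1829 − 0.0360 = 0.1468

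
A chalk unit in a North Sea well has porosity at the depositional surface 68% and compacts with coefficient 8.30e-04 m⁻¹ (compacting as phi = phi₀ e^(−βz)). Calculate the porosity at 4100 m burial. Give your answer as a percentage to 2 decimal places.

2.26%

Working in km (1 km = 1000 m; β in km⁻¹ = β in m⁻¹ × 1000):
phi = phi₀·exp(−β·z) = 0.68 × exp(−0.83 × 4.1) = 0.68 × exp(−3.403)
  = 0.68 × 0.0333 = 0.0226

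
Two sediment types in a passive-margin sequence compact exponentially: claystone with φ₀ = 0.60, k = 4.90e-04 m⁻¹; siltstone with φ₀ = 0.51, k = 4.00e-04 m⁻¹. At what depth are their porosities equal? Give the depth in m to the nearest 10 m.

1810 m

Working in km (1 km = 1000 m; k in km⁻¹ = k in m⁻¹ × 1000):
Set φ₀ₐ e^(−kₐd) = φ₀ᵦ e^(−kᵦd) ⇒ ln(φ₀ₐ/φ₀ᵦ) = (kₐ − kᵦ)·d
d = ln(0.6/0.51) / (0.49 − 0.4) = 0.1625 / 0.09 = 1.806 km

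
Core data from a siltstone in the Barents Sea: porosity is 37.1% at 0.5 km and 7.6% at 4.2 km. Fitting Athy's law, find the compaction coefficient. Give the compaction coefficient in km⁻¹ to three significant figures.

Athy: φ(z) = φ₀ e^(−kz) ⇒ φ₁/φ₂ = e^{k(z₂−z₁)} ⇒ k = ln(φ₁/φ₂)/(z₂−z₁)
k = ln(0.371/0.076) / (4.2 − 0.5) = ln(4.882) / 3.7 = 1.5855 / 3.7 = 0.4285 km⁻¹

0.429 km⁻¹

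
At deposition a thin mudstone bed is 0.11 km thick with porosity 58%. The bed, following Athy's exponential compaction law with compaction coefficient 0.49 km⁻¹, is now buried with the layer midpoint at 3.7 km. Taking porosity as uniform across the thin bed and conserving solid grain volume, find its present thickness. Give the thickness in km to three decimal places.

0.051 km

Porosity at 3.7 km: n = 0.58·exp(−0.49×3.7) = 0.0946
Solid-volume conservation: h(1−n) = h₀(1−n₀) ⇒ h = h₀·(1−n₀)/(1−n)
h = 0.11 × (1 − 0.58)/(1 − 0.0946) = 0.11 × 0.4639 = 0.0510 km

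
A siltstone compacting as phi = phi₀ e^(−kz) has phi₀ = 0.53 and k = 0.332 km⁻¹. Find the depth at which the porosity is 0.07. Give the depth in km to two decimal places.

Invert Athy's law: z = ln(phi₀/phi) / k
z = ln(0.53/0.07) / 0.332 = ln(7.571) / 0.332 = 2.0244 / 0.332 = 6.098 km

6.10 km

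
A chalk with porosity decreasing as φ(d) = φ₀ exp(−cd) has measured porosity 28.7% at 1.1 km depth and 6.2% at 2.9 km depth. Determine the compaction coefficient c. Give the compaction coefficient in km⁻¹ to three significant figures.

0.851 km⁻¹

Athy: φ(d) = φ₀ e^(−cd) ⇒ φ₁/φ₂ = e^{c(d₂−d₁)} ⇒ c = ln(φ₁/φ₂)/(d₂−d₁)
c = ln(0.287/0.062) / (2.9 − 1.1) = ln(4.629) / 1.8 = 1.5323 / 1.8 = 0.8513 km⁻¹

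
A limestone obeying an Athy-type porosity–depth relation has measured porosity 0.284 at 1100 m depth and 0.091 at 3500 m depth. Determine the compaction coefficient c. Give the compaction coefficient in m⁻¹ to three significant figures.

Working in km (1 km = 1000 m; c in km⁻¹ = c in m⁻¹ × 1000):
Athy: phi(Z) = phi₀ e^(−cZ) ⇒ phi₁/phi₂ = e^{c(Z₂−Z₁)} ⇒ c = ln(phi₁/phi₂)/(Z₂−Z₁)
c = ln(0.284/0.091) / (3.5 − 1.1) = ln(3.121) / 2.4 = 1.1381 / 2.4 = 0.4742 km⁻¹

0.000474 m⁻¹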